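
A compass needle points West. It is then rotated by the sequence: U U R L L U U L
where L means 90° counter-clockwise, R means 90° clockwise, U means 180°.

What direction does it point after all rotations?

Start: West
  U (U-turn (180°)) -> East
  U (U-turn (180°)) -> West
  R (right (90° clockwise)) -> North
  L (left (90° counter-clockwise)) -> West
  L (left (90° counter-clockwise)) -> South
  U (U-turn (180°)) -> North
  U (U-turn (180°)) -> South
  L (left (90° counter-clockwise)) -> East
Final: East

Answer: Final heading: East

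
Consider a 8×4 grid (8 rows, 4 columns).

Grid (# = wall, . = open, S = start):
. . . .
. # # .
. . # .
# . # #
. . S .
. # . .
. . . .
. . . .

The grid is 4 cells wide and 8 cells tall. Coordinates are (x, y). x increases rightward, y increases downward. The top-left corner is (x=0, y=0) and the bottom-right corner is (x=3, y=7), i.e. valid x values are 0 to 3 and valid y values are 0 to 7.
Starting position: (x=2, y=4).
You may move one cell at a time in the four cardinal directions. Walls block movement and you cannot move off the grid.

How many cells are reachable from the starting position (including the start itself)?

BFS flood-fill from (x=2, y=4):
  Distance 0: (x=2, y=4)
  Distance 1: (x=1, y=4), (x=3, y=4), (x=2, y=5)
  Distance 2: (x=1, y=3), (x=0, y=4), (x=3, y=5), (x=2, y=6)
  Distance 3: (x=1, y=2), (x=0, y=5), (x=1, y=6), (x=3, y=6), (x=2, y=7)
  Distance 4: (x=0, y=2), (x=0, y=6), (x=1, y=7), (x=3, y=7)
  Distance 5: (x=0, y=1), (x=0, y=7)
  Distance 6: (x=0, y=0)
  Distance 7: (x=1, y=0)
  Distance 8: (x=2, y=0)
  Distance 9: (x=3, y=0)
  Distance 10: (x=3, y=1)
  Distance 11: (x=3, y=2)
Total reachable: 25 (grid has 25 open cells total)

Answer: Reachable cells: 25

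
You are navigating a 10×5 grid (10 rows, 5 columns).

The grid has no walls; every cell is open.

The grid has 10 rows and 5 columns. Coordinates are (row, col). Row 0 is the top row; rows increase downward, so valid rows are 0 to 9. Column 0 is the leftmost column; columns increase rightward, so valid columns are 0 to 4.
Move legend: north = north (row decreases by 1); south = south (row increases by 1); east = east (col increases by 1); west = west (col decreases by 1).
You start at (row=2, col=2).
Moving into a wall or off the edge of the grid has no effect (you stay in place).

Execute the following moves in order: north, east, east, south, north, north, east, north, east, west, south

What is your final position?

Start: (row=2, col=2)
  north (north): (row=2, col=2) -> (row=1, col=2)
  east (east): (row=1, col=2) -> (row=1, col=3)
  east (east): (row=1, col=3) -> (row=1, col=4)
  south (south): (row=1, col=4) -> (row=2, col=4)
  north (north): (row=2, col=4) -> (row=1, col=4)
  north (north): (row=1, col=4) -> (row=0, col=4)
  east (east): blocked, stay at (row=0, col=4)
  north (north): blocked, stay at (row=0, col=4)
  east (east): blocked, stay at (row=0, col=4)
  west (west): (row=0, col=4) -> (row=0, col=3)
  south (south): (row=0, col=3) -> (row=1, col=3)
Final: (row=1, col=3)

Answer: Final position: (row=1, col=3)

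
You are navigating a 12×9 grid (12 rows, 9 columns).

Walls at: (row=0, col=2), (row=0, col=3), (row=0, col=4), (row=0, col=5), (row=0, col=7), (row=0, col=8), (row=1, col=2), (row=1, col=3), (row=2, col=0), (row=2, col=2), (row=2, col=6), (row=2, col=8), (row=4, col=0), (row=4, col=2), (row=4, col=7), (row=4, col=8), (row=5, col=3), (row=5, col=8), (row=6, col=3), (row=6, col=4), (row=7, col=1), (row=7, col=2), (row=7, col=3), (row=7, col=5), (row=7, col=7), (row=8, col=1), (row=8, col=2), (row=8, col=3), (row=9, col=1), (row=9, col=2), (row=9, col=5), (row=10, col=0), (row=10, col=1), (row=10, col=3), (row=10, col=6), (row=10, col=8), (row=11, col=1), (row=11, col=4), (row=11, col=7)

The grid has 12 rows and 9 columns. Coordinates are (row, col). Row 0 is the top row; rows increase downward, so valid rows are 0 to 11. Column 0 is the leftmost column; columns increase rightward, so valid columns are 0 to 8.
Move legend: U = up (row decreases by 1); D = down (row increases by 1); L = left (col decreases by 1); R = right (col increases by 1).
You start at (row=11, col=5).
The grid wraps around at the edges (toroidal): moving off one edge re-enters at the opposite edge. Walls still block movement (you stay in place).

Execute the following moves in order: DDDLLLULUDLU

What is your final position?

Start: (row=11, col=5)
  [×3]D (down): blocked, stay at (row=11, col=5)
  [×3]L (left): blocked, stay at (row=11, col=5)
  U (up): (row=11, col=5) -> (row=10, col=5)
  L (left): (row=10, col=5) -> (row=10, col=4)
  U (up): (row=10, col=4) -> (row=9, col=4)
  D (down): (row=9, col=4) -> (row=10, col=4)
  L (left): blocked, stay at (row=10, col=4)
  U (up): (row=10, col=4) -> (row=9, col=4)
Final: (row=9, col=4)

Answer: Final position: (row=9, col=4)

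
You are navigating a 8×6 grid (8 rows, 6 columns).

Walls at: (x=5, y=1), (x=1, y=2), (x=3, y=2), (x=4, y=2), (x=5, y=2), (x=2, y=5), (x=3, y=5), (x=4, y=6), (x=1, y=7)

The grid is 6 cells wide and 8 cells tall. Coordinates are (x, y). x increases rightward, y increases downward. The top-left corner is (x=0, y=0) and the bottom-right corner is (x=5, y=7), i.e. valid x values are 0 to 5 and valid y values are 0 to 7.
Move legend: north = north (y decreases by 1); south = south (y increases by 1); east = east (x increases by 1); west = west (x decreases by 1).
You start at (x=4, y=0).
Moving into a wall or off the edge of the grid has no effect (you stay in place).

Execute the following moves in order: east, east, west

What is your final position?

Start: (x=4, y=0)
  east (east): (x=4, y=0) -> (x=5, y=0)
  east (east): blocked, stay at (x=5, y=0)
  west (west): (x=5, y=0) -> (x=4, y=0)
Final: (x=4, y=0)

Answer: Final position: (x=4, y=0)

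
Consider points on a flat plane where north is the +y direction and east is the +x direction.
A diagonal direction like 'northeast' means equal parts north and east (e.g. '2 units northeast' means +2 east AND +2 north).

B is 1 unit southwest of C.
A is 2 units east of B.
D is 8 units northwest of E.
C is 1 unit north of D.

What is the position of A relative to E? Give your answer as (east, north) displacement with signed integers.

Answer: A is at (east=-7, north=8) relative to E.

Derivation:
Place E at the origin (east=0, north=0).
  D is 8 units northwest of E: delta (east=-8, north=+8); D at (east=-8, north=8).
  C is 1 unit north of D: delta (east=+0, north=+1); C at (east=-8, north=9).
  B is 1 unit southwest of C: delta (east=-1, north=-1); B at (east=-9, north=8).
  A is 2 units east of B: delta (east=+2, north=+0); A at (east=-7, north=8).
Therefore A relative to E: (east=-7, north=8).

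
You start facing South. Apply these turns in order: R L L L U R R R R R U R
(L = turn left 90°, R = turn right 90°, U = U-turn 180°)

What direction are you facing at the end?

Start: South
  R (right (90° clockwise)) -> West
  L (left (90° counter-clockwise)) -> South
  L (left (90° counter-clockwise)) -> East
  L (left (90° counter-clockwise)) -> North
  U (U-turn (180°)) -> South
  R (right (90° clockwise)) -> West
  R (right (90° clockwise)) -> North
  R (right (90° clockwise)) -> East
  R (right (90° clockwise)) -> South
  R (right (90° clockwise)) -> West
  U (U-turn (180°)) -> East
  R (right (90° clockwise)) -> South
Final: South

Answer: Final heading: South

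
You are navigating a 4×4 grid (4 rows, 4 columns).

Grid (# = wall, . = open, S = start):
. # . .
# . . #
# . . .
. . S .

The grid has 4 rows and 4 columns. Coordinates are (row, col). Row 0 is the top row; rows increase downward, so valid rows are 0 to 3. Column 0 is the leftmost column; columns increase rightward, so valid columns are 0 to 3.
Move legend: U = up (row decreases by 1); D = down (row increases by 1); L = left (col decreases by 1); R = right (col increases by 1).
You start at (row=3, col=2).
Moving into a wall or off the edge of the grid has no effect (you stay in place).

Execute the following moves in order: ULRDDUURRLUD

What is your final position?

Answer: Final position: (row=2, col=1)

Derivation:
Start: (row=3, col=2)
  U (up): (row=3, col=2) -> (row=2, col=2)
  L (left): (row=2, col=2) -> (row=2, col=1)
  R (right): (row=2, col=1) -> (row=2, col=2)
  D (down): (row=2, col=2) -> (row=3, col=2)
  D (down): blocked, stay at (row=3, col=2)
  U (up): (row=3, col=2) -> (row=2, col=2)
  U (up): (row=2, col=2) -> (row=1, col=2)
  R (right): blocked, stay at (row=1, col=2)
  R (right): blocked, stay at (row=1, col=2)
  L (left): (row=1, col=2) -> (row=1, col=1)
  U (up): blocked, stay at (row=1, col=1)
  D (down): (row=1, col=1) -> (row=2, col=1)
Final: (row=2, col=1)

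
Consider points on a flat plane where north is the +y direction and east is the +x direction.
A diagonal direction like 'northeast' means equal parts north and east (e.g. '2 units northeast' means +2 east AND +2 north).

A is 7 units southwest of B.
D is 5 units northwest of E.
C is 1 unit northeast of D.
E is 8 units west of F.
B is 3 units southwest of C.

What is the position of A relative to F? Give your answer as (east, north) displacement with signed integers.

Place F at the origin (east=0, north=0).
  E is 8 units west of F: delta (east=-8, north=+0); E at (east=-8, north=0).
  D is 5 units northwest of E: delta (east=-5, north=+5); D at (east=-13, north=5).
  C is 1 unit northeast of D: delta (east=+1, north=+1); C at (east=-12, north=6).
  B is 3 units southwest of C: delta (east=-3, north=-3); B at (east=-15, north=3).
  A is 7 units southwest of B: delta (east=-7, north=-7); A at (east=-22, north=-4).
Therefore A relative to F: (east=-22, north=-4).

Answer: A is at (east=-22, north=-4) relative to F.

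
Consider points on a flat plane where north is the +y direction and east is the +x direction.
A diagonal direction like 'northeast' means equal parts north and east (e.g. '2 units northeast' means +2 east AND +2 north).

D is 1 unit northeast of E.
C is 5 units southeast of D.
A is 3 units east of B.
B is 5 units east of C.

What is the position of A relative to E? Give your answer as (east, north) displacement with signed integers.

Answer: A is at (east=14, north=-4) relative to E.

Derivation:
Place E at the origin (east=0, north=0).
  D is 1 unit northeast of E: delta (east=+1, north=+1); D at (east=1, north=1).
  C is 5 units southeast of D: delta (east=+5, north=-5); C at (east=6, north=-4).
  B is 5 units east of C: delta (east=+5, north=+0); B at (east=11, north=-4).
  A is 3 units east of B: delta (east=+3, north=+0); A at (east=14, north=-4).
Therefore A relative to E: (east=14, north=-4).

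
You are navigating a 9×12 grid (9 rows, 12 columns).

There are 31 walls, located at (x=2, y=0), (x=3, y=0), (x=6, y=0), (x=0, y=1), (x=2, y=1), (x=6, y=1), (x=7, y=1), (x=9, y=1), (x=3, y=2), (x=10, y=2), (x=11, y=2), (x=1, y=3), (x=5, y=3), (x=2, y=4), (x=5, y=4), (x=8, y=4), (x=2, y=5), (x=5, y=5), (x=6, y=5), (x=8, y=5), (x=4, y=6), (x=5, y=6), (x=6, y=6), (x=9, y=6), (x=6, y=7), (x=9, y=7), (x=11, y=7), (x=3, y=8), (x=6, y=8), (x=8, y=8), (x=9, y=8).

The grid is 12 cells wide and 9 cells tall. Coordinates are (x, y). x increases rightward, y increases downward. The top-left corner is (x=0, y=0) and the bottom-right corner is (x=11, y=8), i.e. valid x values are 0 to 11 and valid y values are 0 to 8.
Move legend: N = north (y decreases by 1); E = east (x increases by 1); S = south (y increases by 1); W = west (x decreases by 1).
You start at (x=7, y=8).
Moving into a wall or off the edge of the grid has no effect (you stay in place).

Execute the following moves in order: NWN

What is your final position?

Answer: Final position: (x=7, y=6)

Derivation:
Start: (x=7, y=8)
  N (north): (x=7, y=8) -> (x=7, y=7)
  W (west): blocked, stay at (x=7, y=7)
  N (north): (x=7, y=7) -> (x=7, y=6)
Final: (x=7, y=6)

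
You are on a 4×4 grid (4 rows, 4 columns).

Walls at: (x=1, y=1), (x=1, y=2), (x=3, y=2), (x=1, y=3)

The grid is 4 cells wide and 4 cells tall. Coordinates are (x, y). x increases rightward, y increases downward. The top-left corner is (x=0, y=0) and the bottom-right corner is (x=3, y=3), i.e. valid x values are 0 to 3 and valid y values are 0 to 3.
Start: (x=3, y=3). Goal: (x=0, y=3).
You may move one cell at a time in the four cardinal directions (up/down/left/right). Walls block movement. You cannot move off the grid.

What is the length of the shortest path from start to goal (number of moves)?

Answer: Shortest path length: 9

Derivation:
BFS from (x=3, y=3) until reaching (x=0, y=3):
  Distance 0: (x=3, y=3)
  Distance 1: (x=2, y=3)
  Distance 2: (x=2, y=2)
  Distance 3: (x=2, y=1)
  Distance 4: (x=2, y=0), (x=3, y=1)
  Distance 5: (x=1, y=0), (x=3, y=0)
  Distance 6: (x=0, y=0)
  Distance 7: (x=0, y=1)
  Distance 8: (x=0, y=2)
  Distance 9: (x=0, y=3)  <- goal reached here
One shortest path (9 moves): (x=3, y=3) -> (x=2, y=3) -> (x=2, y=2) -> (x=2, y=1) -> (x=2, y=0) -> (x=1, y=0) -> (x=0, y=0) -> (x=0, y=1) -> (x=0, y=2) -> (x=0, y=3)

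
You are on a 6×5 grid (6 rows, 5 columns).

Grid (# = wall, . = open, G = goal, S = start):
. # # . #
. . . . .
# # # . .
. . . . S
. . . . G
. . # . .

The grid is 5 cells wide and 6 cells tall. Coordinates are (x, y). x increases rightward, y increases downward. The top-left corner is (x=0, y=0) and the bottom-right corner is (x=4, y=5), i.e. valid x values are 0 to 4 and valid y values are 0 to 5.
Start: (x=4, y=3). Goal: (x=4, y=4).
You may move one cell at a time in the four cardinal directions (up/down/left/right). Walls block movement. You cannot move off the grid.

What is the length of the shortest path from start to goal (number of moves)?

BFS from (x=4, y=3) until reaching (x=4, y=4):
  Distance 0: (x=4, y=3)
  Distance 1: (x=4, y=2), (x=3, y=3), (x=4, y=4)  <- goal reached here
One shortest path (1 moves): (x=4, y=3) -> (x=4, y=4)

Answer: Shortest path length: 1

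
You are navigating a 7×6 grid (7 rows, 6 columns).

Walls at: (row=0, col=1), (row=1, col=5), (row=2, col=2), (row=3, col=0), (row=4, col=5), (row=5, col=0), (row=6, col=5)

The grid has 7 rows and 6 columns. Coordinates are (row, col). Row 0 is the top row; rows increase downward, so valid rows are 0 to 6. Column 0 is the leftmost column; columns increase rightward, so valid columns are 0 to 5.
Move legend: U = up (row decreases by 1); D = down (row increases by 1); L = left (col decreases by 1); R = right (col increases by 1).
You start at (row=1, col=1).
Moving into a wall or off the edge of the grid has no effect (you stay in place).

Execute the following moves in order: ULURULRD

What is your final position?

Answer: Final position: (row=1, col=0)

Derivation:
Start: (row=1, col=1)
  U (up): blocked, stay at (row=1, col=1)
  L (left): (row=1, col=1) -> (row=1, col=0)
  U (up): (row=1, col=0) -> (row=0, col=0)
  R (right): blocked, stay at (row=0, col=0)
  U (up): blocked, stay at (row=0, col=0)
  L (left): blocked, stay at (row=0, col=0)
  R (right): blocked, stay at (row=0, col=0)
  D (down): (row=0, col=0) -> (row=1, col=0)
Final: (row=1, col=0)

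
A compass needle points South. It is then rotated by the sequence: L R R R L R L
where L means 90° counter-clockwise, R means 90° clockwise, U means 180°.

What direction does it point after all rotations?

Answer: Final heading: West

Derivation:
Start: South
  L (left (90° counter-clockwise)) -> East
  R (right (90° clockwise)) -> South
  R (right (90° clockwise)) -> West
  R (right (90° clockwise)) -> North
  L (left (90° counter-clockwise)) -> West
  R (right (90° clockwise)) -> North
  L (left (90° counter-clockwise)) -> West
Final: West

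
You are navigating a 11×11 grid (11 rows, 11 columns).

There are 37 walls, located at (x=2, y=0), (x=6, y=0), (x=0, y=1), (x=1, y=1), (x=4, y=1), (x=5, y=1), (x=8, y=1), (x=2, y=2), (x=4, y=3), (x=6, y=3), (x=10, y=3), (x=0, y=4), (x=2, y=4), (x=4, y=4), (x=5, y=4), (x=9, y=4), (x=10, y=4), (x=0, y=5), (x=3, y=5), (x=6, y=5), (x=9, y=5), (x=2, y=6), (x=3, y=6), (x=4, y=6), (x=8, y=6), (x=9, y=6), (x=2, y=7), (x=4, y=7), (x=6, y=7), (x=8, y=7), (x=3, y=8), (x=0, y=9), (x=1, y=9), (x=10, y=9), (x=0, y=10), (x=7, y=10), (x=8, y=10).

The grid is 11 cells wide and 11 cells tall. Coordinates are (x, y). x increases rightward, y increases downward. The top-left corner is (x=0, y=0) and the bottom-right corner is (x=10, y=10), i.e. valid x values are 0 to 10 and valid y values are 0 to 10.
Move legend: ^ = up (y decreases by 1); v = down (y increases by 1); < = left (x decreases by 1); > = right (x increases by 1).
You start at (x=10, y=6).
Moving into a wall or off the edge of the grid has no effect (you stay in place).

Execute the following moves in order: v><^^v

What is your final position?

Answer: Final position: (x=9, y=8)

Derivation:
Start: (x=10, y=6)
  v (down): (x=10, y=6) -> (x=10, y=7)
  > (right): blocked, stay at (x=10, y=7)
  < (left): (x=10, y=7) -> (x=9, y=7)
  ^ (up): blocked, stay at (x=9, y=7)
  ^ (up): blocked, stay at (x=9, y=7)
  v (down): (x=9, y=7) -> (x=9, y=8)
Final: (x=9, y=8)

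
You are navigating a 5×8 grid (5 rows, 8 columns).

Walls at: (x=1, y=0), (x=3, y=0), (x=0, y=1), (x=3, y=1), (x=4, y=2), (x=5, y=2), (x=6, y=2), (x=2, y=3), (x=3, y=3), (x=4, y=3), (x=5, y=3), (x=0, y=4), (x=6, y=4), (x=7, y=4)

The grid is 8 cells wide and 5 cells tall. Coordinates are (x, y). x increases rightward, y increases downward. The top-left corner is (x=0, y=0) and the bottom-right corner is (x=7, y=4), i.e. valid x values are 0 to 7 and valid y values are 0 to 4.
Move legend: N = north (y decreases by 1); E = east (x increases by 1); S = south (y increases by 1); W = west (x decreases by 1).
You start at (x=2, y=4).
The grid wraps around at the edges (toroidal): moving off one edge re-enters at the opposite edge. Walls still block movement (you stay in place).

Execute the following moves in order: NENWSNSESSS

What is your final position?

Start: (x=2, y=4)
  N (north): blocked, stay at (x=2, y=4)
  E (east): (x=2, y=4) -> (x=3, y=4)
  N (north): blocked, stay at (x=3, y=4)
  W (west): (x=3, y=4) -> (x=2, y=4)
  S (south): (x=2, y=4) -> (x=2, y=0)
  N (north): (x=2, y=0) -> (x=2, y=4)
  S (south): (x=2, y=4) -> (x=2, y=0)
  E (east): blocked, stay at (x=2, y=0)
  S (south): (x=2, y=0) -> (x=2, y=1)
  S (south): (x=2, y=1) -> (x=2, y=2)
  S (south): blocked, stay at (x=2, y=2)
Final: (x=2, y=2)

Answer: Final position: (x=2, y=2)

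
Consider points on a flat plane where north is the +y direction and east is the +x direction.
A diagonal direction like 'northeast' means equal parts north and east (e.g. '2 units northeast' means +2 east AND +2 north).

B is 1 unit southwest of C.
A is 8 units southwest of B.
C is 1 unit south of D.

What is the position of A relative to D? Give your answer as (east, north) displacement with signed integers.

Answer: A is at (east=-9, north=-10) relative to D.

Derivation:
Place D at the origin (east=0, north=0).
  C is 1 unit south of D: delta (east=+0, north=-1); C at (east=0, north=-1).
  B is 1 unit southwest of C: delta (east=-1, north=-1); B at (east=-1, north=-2).
  A is 8 units southwest of B: delta (east=-8, north=-8); A at (east=-9, north=-10).
Therefore A relative to D: (east=-9, north=-10).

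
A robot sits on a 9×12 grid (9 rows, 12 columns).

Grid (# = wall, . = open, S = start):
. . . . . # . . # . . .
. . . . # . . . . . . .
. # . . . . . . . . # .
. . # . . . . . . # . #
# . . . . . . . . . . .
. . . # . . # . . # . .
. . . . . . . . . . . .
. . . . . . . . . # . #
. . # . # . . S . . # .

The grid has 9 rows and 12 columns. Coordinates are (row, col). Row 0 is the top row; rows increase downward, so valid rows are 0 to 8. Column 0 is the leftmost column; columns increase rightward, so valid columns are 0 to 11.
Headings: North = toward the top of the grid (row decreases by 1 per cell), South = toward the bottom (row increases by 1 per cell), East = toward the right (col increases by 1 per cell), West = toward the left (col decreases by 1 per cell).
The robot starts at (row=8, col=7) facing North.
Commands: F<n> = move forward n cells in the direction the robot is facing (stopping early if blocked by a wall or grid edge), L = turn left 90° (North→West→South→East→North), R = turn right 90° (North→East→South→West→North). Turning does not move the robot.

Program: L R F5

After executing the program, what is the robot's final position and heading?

Start: (row=8, col=7), facing North
  L: turn left, now facing West
  R: turn right, now facing North
  F5: move forward 5, now at (row=3, col=7)
Final: (row=3, col=7), facing North

Answer: Final position: (row=3, col=7), facing North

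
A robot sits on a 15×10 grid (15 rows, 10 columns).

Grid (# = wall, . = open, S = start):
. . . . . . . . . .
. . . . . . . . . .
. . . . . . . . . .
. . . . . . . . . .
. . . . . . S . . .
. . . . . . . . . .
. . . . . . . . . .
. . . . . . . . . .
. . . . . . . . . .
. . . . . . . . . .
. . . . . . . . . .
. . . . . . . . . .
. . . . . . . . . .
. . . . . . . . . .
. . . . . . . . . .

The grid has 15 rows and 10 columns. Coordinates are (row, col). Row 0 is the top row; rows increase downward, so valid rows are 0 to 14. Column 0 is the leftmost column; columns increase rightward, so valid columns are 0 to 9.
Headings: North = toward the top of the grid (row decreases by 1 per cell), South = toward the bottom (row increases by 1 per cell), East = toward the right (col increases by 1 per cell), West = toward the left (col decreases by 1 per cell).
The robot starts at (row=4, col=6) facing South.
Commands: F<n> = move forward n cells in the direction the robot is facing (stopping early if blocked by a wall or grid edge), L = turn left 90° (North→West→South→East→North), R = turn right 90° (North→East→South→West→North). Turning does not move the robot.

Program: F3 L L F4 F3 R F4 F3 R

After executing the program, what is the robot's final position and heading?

Answer: Final position: (row=0, col=9), facing South

Derivation:
Start: (row=4, col=6), facing South
  F3: move forward 3, now at (row=7, col=6)
  L: turn left, now facing East
  L: turn left, now facing North
  F4: move forward 4, now at (row=3, col=6)
  F3: move forward 3, now at (row=0, col=6)
  R: turn right, now facing East
  F4: move forward 3/4 (blocked), now at (row=0, col=9)
  F3: move forward 0/3 (blocked), now at (row=0, col=9)
  R: turn right, now facing South
Final: (row=0, col=9), facing South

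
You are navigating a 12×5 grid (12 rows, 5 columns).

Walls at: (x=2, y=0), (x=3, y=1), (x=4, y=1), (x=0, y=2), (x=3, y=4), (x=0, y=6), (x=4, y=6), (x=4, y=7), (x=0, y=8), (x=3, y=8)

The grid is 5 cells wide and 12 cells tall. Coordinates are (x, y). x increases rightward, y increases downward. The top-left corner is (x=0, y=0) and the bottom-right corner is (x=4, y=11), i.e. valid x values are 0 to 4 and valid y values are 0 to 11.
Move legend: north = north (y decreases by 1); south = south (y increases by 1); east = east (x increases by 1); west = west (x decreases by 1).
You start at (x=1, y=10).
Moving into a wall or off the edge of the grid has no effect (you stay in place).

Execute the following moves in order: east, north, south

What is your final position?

Start: (x=1, y=10)
  east (east): (x=1, y=10) -> (x=2, y=10)
  north (north): (x=2, y=10) -> (x=2, y=9)
  south (south): (x=2, y=9) -> (x=2, y=10)
Final: (x=2, y=10)

Answer: Final position: (x=2, y=10)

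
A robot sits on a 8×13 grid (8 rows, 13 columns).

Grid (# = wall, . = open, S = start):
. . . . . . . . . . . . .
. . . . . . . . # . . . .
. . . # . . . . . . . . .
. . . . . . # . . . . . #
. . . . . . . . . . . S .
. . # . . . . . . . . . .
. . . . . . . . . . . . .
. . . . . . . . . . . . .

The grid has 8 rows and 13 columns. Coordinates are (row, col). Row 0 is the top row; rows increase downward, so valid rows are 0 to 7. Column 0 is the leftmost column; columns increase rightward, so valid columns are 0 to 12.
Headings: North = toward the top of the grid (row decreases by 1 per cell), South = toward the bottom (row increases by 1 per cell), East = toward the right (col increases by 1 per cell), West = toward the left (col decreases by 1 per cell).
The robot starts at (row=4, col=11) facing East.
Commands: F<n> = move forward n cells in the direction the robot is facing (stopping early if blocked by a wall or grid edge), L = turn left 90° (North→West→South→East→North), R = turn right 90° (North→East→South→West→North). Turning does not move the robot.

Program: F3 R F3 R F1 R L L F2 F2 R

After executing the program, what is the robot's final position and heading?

Start: (row=4, col=11), facing East
  F3: move forward 1/3 (blocked), now at (row=4, col=12)
  R: turn right, now facing South
  F3: move forward 3, now at (row=7, col=12)
  R: turn right, now facing West
  F1: move forward 1, now at (row=7, col=11)
  R: turn right, now facing North
  L: turn left, now facing West
  L: turn left, now facing South
  F2: move forward 0/2 (blocked), now at (row=7, col=11)
  F2: move forward 0/2 (blocked), now at (row=7, col=11)
  R: turn right, now facing West
Final: (row=7, col=11), facing West

Answer: Final position: (row=7, col=11), facing West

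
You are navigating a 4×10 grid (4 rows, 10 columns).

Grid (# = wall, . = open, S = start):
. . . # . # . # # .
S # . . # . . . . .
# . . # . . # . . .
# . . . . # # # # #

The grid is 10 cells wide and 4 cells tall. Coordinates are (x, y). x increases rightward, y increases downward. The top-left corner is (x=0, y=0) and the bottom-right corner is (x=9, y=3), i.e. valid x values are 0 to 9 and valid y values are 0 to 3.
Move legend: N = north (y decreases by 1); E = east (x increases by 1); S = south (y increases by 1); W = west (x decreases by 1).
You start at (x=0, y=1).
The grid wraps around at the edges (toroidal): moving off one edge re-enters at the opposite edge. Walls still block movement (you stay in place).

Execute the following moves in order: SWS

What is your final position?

Answer: Final position: (x=9, y=2)

Derivation:
Start: (x=0, y=1)
  S (south): blocked, stay at (x=0, y=1)
  W (west): (x=0, y=1) -> (x=9, y=1)
  S (south): (x=9, y=1) -> (x=9, y=2)
Final: (x=9, y=2)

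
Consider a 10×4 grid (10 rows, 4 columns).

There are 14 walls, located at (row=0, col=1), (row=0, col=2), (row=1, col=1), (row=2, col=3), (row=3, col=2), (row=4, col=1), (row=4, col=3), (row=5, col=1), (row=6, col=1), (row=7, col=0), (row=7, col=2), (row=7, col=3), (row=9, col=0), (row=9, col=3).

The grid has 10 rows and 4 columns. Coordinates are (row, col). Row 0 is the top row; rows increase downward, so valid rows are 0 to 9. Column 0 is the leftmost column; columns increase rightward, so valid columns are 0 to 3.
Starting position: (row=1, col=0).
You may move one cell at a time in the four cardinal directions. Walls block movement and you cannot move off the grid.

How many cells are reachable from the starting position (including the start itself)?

BFS flood-fill from (row=1, col=0):
  Distance 0: (row=1, col=0)
  Distance 1: (row=0, col=0), (row=2, col=0)
  Distance 2: (row=2, col=1), (row=3, col=0)
  Distance 3: (row=2, col=2), (row=3, col=1), (row=4, col=0)
  Distance 4: (row=1, col=2), (row=5, col=0)
  Distance 5: (row=1, col=3), (row=6, col=0)
  Distance 6: (row=0, col=3)
Total reachable: 13 (grid has 26 open cells total)

Answer: Reachable cells: 13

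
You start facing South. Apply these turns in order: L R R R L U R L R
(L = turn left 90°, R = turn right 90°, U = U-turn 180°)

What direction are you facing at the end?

Answer: Final heading: South

Derivation:
Start: South
  L (left (90° counter-clockwise)) -> East
  R (right (90° clockwise)) -> South
  R (right (90° clockwise)) -> West
  R (right (90° clockwise)) -> North
  L (left (90° counter-clockwise)) -> West
  U (U-turn (180°)) -> East
  R (right (90° clockwise)) -> South
  L (left (90° counter-clockwise)) -> East
  R (right (90° clockwise)) -> South
Final: South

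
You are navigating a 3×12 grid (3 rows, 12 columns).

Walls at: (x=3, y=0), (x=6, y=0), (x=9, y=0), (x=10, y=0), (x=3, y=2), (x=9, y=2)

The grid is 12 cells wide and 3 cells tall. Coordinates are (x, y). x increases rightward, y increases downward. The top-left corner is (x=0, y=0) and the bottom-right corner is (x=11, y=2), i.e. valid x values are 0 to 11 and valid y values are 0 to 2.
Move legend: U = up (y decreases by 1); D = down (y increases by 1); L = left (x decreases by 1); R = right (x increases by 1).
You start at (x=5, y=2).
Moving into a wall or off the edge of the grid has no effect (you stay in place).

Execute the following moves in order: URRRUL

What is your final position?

Answer: Final position: (x=7, y=0)

Derivation:
Start: (x=5, y=2)
  U (up): (x=5, y=2) -> (x=5, y=1)
  R (right): (x=5, y=1) -> (x=6, y=1)
  R (right): (x=6, y=1) -> (x=7, y=1)
  R (right): (x=7, y=1) -> (x=8, y=1)
  U (up): (x=8, y=1) -> (x=8, y=0)
  L (left): (x=8, y=0) -> (x=7, y=0)
Final: (x=7, y=0)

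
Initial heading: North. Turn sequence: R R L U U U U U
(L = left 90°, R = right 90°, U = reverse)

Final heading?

Start: North
  R (right (90° clockwise)) -> East
  R (right (90° clockwise)) -> South
  L (left (90° counter-clockwise)) -> East
  U (U-turn (180°)) -> West
  U (U-turn (180°)) -> East
  U (U-turn (180°)) -> West
  U (U-turn (180°)) -> East
  U (U-turn (180°)) -> West
Final: West

Answer: Final heading: West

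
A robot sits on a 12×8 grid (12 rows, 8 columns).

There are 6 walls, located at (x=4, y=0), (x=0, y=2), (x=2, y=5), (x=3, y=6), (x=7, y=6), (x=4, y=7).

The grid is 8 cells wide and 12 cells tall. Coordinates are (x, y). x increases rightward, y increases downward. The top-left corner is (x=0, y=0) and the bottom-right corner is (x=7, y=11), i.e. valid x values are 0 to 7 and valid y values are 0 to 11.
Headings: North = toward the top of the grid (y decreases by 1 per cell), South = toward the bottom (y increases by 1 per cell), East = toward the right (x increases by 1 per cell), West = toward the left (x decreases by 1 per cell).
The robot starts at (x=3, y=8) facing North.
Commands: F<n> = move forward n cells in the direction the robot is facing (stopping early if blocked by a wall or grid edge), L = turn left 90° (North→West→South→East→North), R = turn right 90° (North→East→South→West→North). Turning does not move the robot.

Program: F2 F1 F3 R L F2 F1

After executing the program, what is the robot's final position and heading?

Start: (x=3, y=8), facing North
  F2: move forward 1/2 (blocked), now at (x=3, y=7)
  F1: move forward 0/1 (blocked), now at (x=3, y=7)
  F3: move forward 0/3 (blocked), now at (x=3, y=7)
  R: turn right, now facing East
  L: turn left, now facing North
  F2: move forward 0/2 (blocked), now at (x=3, y=7)
  F1: move forward 0/1 (blocked), now at (x=3, y=7)
Final: (x=3, y=7), facing North

Answer: Final position: (x=3, y=7), facing North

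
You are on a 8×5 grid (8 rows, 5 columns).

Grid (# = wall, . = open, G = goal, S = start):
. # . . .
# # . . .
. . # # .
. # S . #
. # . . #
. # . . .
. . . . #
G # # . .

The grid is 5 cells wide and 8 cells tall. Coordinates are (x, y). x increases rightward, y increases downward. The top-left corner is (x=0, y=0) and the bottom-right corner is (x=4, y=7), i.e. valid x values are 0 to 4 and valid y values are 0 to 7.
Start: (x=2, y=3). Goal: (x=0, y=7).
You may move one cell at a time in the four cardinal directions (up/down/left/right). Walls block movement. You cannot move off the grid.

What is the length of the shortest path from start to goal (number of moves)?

BFS from (x=2, y=3) until reaching (x=0, y=7):
  Distance 0: (x=2, y=3)
  Distance 1: (x=3, y=3), (x=2, y=4)
  Distance 2: (x=3, y=4), (x=2, y=5)
  Distance 3: (x=3, y=5), (x=2, y=6)
  Distance 4: (x=4, y=5), (x=1, y=6), (x=3, y=6)
  Distance 5: (x=0, y=6), (x=3, y=7)
  Distance 6: (x=0, y=5), (x=0, y=7), (x=4, y=7)  <- goal reached here
One shortest path (6 moves): (x=2, y=3) -> (x=2, y=4) -> (x=2, y=5) -> (x=2, y=6) -> (x=1, y=6) -> (x=0, y=6) -> (x=0, y=7)

Answer: Shortest path length: 6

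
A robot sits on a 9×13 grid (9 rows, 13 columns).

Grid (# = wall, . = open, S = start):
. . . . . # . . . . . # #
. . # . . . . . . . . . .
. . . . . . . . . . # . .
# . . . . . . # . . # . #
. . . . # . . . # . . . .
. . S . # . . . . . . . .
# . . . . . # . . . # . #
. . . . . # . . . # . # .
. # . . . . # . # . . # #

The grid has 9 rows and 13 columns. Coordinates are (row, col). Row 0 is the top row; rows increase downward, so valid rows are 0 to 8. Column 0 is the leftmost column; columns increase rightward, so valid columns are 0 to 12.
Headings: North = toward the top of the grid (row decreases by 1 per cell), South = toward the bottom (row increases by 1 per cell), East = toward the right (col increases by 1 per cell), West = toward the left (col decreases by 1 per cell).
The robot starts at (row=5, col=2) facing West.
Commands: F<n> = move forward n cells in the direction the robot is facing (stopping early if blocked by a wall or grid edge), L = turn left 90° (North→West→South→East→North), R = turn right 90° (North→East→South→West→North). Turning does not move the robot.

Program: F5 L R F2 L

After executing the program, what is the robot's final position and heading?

Start: (row=5, col=2), facing West
  F5: move forward 2/5 (blocked), now at (row=5, col=0)
  L: turn left, now facing South
  R: turn right, now facing West
  F2: move forward 0/2 (blocked), now at (row=5, col=0)
  L: turn left, now facing South
Final: (row=5, col=0), facing South

Answer: Final position: (row=5, col=0), facing South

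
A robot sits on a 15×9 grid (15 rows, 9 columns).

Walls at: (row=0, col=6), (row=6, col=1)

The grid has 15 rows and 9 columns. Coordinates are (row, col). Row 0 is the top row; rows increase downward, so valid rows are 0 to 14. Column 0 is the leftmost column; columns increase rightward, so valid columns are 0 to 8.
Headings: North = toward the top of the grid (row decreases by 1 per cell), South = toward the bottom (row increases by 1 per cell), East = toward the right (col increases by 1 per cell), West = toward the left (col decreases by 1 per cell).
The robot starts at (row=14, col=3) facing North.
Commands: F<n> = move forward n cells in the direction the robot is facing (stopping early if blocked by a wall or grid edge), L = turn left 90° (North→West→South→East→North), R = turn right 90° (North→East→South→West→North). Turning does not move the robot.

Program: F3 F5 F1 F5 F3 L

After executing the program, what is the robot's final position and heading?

Answer: Final position: (row=0, col=3), facing West

Derivation:
Start: (row=14, col=3), facing North
  F3: move forward 3, now at (row=11, col=3)
  F5: move forward 5, now at (row=6, col=3)
  F1: move forward 1, now at (row=5, col=3)
  F5: move forward 5, now at (row=0, col=3)
  F3: move forward 0/3 (blocked), now at (row=0, col=3)
  L: turn left, now facing West
Final: (row=0, col=3), facing West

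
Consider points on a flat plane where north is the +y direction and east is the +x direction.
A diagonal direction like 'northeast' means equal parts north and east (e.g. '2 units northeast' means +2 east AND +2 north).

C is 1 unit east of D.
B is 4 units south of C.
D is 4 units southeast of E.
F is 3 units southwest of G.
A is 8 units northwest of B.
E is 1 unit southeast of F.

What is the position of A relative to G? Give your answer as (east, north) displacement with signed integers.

Answer: A is at (east=-5, north=-4) relative to G.

Derivation:
Place G at the origin (east=0, north=0).
  F is 3 units southwest of G: delta (east=-3, north=-3); F at (east=-3, north=-3).
  E is 1 unit southeast of F: delta (east=+1, north=-1); E at (east=-2, north=-4).
  D is 4 units southeast of E: delta (east=+4, north=-4); D at (east=2, north=-8).
  C is 1 unit east of D: delta (east=+1, north=+0); C at (east=3, north=-8).
  B is 4 units south of C: delta (east=+0, north=-4); B at (east=3, north=-12).
  A is 8 units northwest of B: delta (east=-8, north=+8); A at (east=-5, north=-4).
Therefore A relative to G: (east=-5, north=-4).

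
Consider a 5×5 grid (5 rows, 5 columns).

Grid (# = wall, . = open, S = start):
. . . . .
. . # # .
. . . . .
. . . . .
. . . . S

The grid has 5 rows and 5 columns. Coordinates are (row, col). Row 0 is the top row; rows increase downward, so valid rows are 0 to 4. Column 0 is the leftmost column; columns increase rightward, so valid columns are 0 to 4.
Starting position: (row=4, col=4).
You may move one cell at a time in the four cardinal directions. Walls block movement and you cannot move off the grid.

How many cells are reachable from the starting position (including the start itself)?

Answer: Reachable cells: 23

Derivation:
BFS flood-fill from (row=4, col=4):
  Distance 0: (row=4, col=4)
  Distance 1: (row=3, col=4), (row=4, col=3)
  Distance 2: (row=2, col=4), (row=3, col=3), (row=4, col=2)
  Distance 3: (row=1, col=4), (row=2, col=3), (row=3, col=2), (row=4, col=1)
  Distance 4: (row=0, col=4), (row=2, col=2), (row=3, col=1), (row=4, col=0)
  Distance 5: (row=0, col=3), (row=2, col=1), (row=3, col=0)
  Distance 6: (row=0, col=2), (row=1, col=1), (row=2, col=0)
  Distance 7: (row=0, col=1), (row=1, col=0)
  Distance 8: (row=0, col=0)
Total reachable: 23 (grid has 23 open cells total)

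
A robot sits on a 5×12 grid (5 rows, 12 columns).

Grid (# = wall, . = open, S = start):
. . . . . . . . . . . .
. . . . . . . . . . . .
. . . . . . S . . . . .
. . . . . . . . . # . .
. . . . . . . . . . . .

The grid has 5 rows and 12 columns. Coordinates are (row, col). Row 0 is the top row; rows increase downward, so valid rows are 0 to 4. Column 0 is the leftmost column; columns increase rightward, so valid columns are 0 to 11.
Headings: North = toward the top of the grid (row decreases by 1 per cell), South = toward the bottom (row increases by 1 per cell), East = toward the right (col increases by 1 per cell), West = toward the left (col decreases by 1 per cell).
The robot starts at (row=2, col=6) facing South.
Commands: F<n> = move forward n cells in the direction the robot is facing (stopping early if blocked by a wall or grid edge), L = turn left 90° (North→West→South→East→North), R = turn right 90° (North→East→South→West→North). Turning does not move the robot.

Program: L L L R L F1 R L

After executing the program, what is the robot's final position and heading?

Answer: Final position: (row=2, col=5), facing West

Derivation:
Start: (row=2, col=6), facing South
  L: turn left, now facing East
  L: turn left, now facing North
  L: turn left, now facing West
  R: turn right, now facing North
  L: turn left, now facing West
  F1: move forward 1, now at (row=2, col=5)
  R: turn right, now facing North
  L: turn left, now facing West
Final: (row=2, col=5), facing West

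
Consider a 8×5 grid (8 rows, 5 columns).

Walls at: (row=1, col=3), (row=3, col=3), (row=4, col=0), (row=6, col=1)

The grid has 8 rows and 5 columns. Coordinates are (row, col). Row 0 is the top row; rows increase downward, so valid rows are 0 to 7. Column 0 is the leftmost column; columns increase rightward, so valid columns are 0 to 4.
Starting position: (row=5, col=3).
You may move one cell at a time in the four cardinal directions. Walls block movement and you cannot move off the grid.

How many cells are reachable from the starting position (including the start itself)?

BFS flood-fill from (row=5, col=3):
  Distance 0: (row=5, col=3)
  Distance 1: (row=4, col=3), (row=5, col=2), (row=5, col=4), (row=6, col=3)
  Distance 2: (row=4, col=2), (row=4, col=4), (row=5, col=1), (row=6, col=2), (row=6, col=4), (row=7, col=3)
  Distance 3: (row=3, col=2), (row=3, col=4), (row=4, col=1), (row=5, col=0), (row=7, col=2), (row=7, col=4)
  Distance 4: (row=2, col=2), (row=2, col=4), (row=3, col=1), (row=6, col=0), (row=7, col=1)
  Distance 5: (row=1, col=2), (row=1, col=4), (row=2, col=1), (row=2, col=3), (row=3, col=0), (row=7, col=0)
  Distance 6: (row=0, col=2), (row=0, col=4), (row=1, col=1), (row=2, col=0)
  Distance 7: (row=0, col=1), (row=0, col=3), (row=1, col=0)
  Distance 8: (row=0, col=0)
Total reachable: 36 (grid has 36 open cells total)

Answer: Reachable cells: 36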